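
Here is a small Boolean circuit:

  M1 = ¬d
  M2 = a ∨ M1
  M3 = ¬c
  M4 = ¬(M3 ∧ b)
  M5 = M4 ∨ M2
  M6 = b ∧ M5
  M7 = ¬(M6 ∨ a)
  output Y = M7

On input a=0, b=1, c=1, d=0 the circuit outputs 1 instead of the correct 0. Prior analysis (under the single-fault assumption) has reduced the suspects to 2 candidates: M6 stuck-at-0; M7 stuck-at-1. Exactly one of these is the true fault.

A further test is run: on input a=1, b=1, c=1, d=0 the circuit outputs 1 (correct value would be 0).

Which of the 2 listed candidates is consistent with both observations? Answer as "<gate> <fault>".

Evaluate each candidate on input a=1, b=1, c=1, d=0:
  M6 stuck-at-0: M1=1, M2=1, M3=0, M4=1, M5=1, M6=0 [stuck-at-0], M7=0 → 0 — eliminated
  M7 stuck-at-1: M1=1, M2=1, M3=0, M4=1, M5=1, M6=1, M7=1 [stuck-at-1] → 1 — matches
Only M7 stuck-at-1 reproduces the observed 1.

M7 stuck-at-1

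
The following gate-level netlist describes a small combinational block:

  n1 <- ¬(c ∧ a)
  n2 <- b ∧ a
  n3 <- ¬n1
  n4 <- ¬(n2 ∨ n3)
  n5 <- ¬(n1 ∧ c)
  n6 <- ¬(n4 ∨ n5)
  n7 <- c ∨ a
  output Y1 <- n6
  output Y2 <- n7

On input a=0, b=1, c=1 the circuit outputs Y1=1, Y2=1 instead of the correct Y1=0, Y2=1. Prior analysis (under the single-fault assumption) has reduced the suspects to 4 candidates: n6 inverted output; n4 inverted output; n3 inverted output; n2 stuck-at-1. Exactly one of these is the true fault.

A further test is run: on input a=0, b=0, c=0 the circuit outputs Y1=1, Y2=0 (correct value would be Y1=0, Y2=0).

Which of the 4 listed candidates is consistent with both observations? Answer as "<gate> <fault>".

n6 inverted output

Evaluate each candidate on input a=0, b=0, c=0:
  n6 inverted output: n1=1, n2=0, n3=0, n4=1, n5=1, n6=1 [inverted output], n7=0 → Y1=1, Y2=0 — matches
  n4 inverted output: n1=1, n2=0, n3=0, n4=0 [inverted output], n5=1, n6=0, n7=0 → Y1=0, Y2=0 — eliminated
  n3 inverted output: n1=1, n2=0, n3=1 [inverted output], n4=0, n5=1, n6=0, n7=0 → Y1=0, Y2=0 — eliminated
  n2 stuck-at-1: n1=1, n2=1 [stuck-at-1], n3=0, n4=0, n5=1, n6=0, n7=0 → Y1=0, Y2=0 — eliminated
Only n6 inverted output reproduces the observed Y1=1, Y2=0.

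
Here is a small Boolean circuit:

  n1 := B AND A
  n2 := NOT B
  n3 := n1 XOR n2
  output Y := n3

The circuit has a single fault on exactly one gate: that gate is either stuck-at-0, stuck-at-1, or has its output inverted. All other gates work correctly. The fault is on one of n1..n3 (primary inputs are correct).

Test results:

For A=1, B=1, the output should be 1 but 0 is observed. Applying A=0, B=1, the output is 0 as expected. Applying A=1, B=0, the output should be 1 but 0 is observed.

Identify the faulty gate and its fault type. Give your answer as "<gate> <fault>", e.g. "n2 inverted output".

n3 stuck-at-0

Fault-free values for test 1 (A=1, B=1): n1=1, n2=0, n3=1, giving Y=1. Observed 0.
Test 1: faults giving observed 0 are {n1 stuck-at-0, n1 inverted output, n2 stuck-at-1, n2 inverted output, n3 stuck-at-0, n3 inverted output}.
Test 2 (A=0, B=1): fault-free n1=0, n2=0, n3=0 → 0; observed 0. Eliminates n1 inverted output, n2 stuck-at-1, n2 inverted output, n3 inverted output.
Test 3 (A=1, B=0): fault-free n1=0, n2=1, n3=1 → 1; observed 0. Eliminates n1 stuck-at-0.
Only n3 stuck-at-0 is consistent with every test.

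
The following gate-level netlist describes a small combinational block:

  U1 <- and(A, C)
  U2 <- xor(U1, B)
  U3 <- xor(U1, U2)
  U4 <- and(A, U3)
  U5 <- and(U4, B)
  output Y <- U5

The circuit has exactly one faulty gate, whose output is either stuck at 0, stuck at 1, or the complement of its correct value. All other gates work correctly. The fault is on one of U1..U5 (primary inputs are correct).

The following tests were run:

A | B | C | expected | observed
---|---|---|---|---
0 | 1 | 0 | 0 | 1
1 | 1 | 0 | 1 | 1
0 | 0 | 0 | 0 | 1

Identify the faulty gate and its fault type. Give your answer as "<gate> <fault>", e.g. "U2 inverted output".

U5 stuck-at-1

Fault-free values for test 1 (A=0, B=1, C=0): U1=0, U2=1, U3=1, U4=0, U5=0, giving Y=0. Observed 1.
Test 1: faults giving observed 1 are {U4 stuck-at-1, U4 inverted output, U5 stuck-at-1, U5 inverted output}.
Test 2 (A=1, B=1, C=0): fault-free U1=0, U2=1, U3=1, U4=1, U5=1 → 1; observed 1. Eliminates U4 inverted output, U5 inverted output.
Test 3 (A=0, B=0, C=0): fault-free U1=0, U2=0, U3=0, U4=0, U5=0 → 0; observed 1. Eliminates U4 stuck-at-1.
Only U5 stuck-at-1 is consistent with every test.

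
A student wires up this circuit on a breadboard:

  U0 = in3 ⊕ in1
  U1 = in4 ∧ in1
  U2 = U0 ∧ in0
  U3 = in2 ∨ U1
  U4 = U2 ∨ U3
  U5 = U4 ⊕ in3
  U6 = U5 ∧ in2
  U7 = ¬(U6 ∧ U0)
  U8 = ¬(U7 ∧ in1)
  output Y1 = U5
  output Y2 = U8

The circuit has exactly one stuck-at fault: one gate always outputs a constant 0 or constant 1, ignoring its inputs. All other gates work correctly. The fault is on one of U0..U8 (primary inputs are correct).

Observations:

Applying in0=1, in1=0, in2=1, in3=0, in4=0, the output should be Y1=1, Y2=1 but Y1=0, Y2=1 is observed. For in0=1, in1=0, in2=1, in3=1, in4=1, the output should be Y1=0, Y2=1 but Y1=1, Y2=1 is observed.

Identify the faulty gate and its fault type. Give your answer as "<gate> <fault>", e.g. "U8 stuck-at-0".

U4 stuck-at-0

Fault-free values for test 1 (in0=1, in1=0, in2=1, in3=0, in4=0): U0=0, U1=0, U2=0, U3=1, U4=1, U5=1, U6=1, U7=1, U8=1, giving Y1=1, Y2=1. Observed Y1=0, Y2=1.
Test 1: faults giving observed Y1=0, Y2=1 are {U3 stuck-at-0, U4 stuck-at-0, U5 stuck-at-0}.
Test 2 (in0=1, in1=0, in2=1, in3=1, in4=1): fault-free U0=1, U1=0, U2=1, U3=1, U4=1, U5=0, U6=0, U7=1, U8=1 → Y1=0, Y2=1; observed Y1=1, Y2=1. Eliminates U3 stuck-at-0, U5 stuck-at-0.
Only U4 stuck-at-0 is consistent with every test.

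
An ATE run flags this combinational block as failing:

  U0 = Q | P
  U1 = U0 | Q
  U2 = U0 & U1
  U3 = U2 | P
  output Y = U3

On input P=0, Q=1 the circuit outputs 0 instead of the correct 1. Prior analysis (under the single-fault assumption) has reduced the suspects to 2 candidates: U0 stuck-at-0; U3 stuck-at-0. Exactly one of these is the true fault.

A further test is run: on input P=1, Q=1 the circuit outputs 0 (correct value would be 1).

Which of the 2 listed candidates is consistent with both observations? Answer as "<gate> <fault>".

Evaluate each candidate on input P=1, Q=1:
  U0 stuck-at-0: U0=0 [stuck-at-0], U1=1, U2=0, U3=1 → 1 — eliminated
  U3 stuck-at-0: U0=1, U1=1, U2=1, U3=0 [stuck-at-0] → 0 — matches
Only U3 stuck-at-0 reproduces the observed 0.

U3 stuck-at-0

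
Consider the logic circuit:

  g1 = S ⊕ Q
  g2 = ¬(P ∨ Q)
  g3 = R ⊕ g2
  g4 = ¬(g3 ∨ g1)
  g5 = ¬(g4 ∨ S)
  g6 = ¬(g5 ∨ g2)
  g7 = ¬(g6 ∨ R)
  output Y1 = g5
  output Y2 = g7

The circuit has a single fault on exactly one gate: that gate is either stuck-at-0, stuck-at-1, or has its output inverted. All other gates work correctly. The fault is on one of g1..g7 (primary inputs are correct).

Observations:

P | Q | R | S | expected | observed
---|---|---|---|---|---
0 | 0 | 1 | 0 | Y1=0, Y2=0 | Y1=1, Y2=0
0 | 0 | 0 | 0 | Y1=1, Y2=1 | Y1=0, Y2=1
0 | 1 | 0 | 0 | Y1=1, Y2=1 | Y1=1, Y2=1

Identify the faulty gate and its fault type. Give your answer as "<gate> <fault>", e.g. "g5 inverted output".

g3 inverted output

Fault-free values for test 1 (P=0, Q=0, R=1, S=0): g1=0, g2=1, g3=0, g4=1, g5=0, g6=0, g7=0, giving Y1=0, Y2=0. Observed Y1=1, Y2=0.
Test 1: faults giving observed Y1=1, Y2=0 are {g1 stuck-at-1, g1 inverted output, g2 stuck-at-0, g2 inverted output, g3 stuck-at-1, g3 inverted output, g4 stuck-at-0, g4 inverted output, g5 stuck-at-1, g5 inverted output}.
Test 2 (P=0, Q=0, R=0, S=0): fault-free g1=0, g2=1, g3=1, g4=0, g5=1, g6=0, g7=1 → Y1=1, Y2=1; observed Y1=0, Y2=1. Eliminates g1 stuck-at-1, g1 inverted output, g2 stuck-at-0, g2 inverted output, g3 stuck-at-1, g4 stuck-at-0, g5 stuck-at-1.
Test 3 (P=0, Q=1, R=0, S=0): fault-free g1=1, g2=0, g3=0, g4=0, g5=1, g6=0, g7=1 → Y1=1, Y2=1; observed Y1=1, Y2=1. Eliminates g4 inverted output, g5 inverted output.
Only g3 inverted output is consistent with every test.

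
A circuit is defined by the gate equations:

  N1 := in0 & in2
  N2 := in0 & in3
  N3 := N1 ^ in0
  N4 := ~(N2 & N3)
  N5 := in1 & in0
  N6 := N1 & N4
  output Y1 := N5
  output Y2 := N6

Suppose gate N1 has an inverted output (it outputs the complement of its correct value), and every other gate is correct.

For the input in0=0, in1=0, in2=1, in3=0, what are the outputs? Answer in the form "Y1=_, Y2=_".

Y1=0, Y2=1

Propagate with N1 forced: N1=1 [inverted output], N2=0, N3=1, N4=1, N5=0, N6=1.
So the outputs are Y1=0, Y2=1. (Without the fault they would be Y1=0, Y2=0.)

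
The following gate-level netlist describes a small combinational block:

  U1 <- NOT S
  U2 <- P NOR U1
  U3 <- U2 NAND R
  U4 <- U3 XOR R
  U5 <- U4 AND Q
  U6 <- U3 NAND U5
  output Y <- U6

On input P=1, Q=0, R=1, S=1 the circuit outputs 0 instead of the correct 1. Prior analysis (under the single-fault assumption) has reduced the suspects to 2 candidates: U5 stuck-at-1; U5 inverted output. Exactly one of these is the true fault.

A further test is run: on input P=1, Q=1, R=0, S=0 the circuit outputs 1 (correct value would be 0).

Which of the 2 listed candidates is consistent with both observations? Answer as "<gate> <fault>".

Evaluate each candidate on input P=1, Q=1, R=0, S=0:
  U5 stuck-at-1: U1=1, U2=0, U3=1, U4=1, U5=1 [stuck-at-1], U6=0 → 0 — eliminated
  U5 inverted output: U1=1, U2=0, U3=1, U4=1, U5=0 [inverted output], U6=1 → 1 — matches
Only U5 inverted output reproduces the observed 1.

U5 inverted output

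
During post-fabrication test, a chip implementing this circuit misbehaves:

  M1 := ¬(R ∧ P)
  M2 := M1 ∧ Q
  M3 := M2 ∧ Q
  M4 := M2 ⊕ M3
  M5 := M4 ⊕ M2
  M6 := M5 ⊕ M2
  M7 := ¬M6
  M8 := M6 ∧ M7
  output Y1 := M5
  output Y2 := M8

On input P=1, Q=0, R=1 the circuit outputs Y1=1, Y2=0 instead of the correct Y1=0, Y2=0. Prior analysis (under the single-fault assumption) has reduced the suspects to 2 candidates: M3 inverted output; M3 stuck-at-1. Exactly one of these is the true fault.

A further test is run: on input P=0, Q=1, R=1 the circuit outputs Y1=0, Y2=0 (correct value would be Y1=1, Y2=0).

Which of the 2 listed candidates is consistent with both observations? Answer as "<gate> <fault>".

Evaluate each candidate on input P=0, Q=1, R=1:
  M3 inverted output: M1=1, M2=1, M3=0 [inverted output], M4=1, M5=0, M6=1, M7=0, M8=0 → Y1=0, Y2=0 — matches
  M3 stuck-at-1: M1=1, M2=1, M3=1 [stuck-at-1], M4=0, M5=1, M6=0, M7=1, M8=0 → Y1=1, Y2=0 — eliminated
Only M3 inverted output reproduces the observed Y1=0, Y2=0.

M3 inverted output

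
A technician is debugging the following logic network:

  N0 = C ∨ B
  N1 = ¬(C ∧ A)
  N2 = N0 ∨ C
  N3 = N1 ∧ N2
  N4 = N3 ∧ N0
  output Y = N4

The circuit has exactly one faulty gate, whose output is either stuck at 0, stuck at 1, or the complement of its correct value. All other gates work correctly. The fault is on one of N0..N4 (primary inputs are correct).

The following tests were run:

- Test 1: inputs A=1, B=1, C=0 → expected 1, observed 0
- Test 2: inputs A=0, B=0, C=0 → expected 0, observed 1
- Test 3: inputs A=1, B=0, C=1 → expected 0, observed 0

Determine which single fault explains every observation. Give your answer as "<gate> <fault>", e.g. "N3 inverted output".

N0 inverted output

Fault-free values for test 1 (A=1, B=1, C=0): N0=1, N1=1, N2=1, N3=1, N4=1, giving Y=1. Observed 0.
Test 1: faults giving observed 0 are {N0 stuck-at-0, N0 inverted output, N1 stuck-at-0, N1 inverted output, N2 stuck-at-0, N2 inverted output, N3 stuck-at-0, N3 inverted output, N4 stuck-at-0, N4 inverted output}.
Test 2 (A=0, B=0, C=0): fault-free N0=0, N1=1, N2=0, N3=0, N4=0 → 0; observed 1. Eliminates N0 stuck-at-0, N1 stuck-at-0, N1 inverted output, N2 stuck-at-0, N2 inverted output, N3 stuck-at-0, N3 inverted output, N4 stuck-at-0.
Test 3 (A=1, B=0, C=1): fault-free N0=1, N1=0, N2=1, N3=0, N4=0 → 0; observed 0. Eliminates N4 inverted output.
Only N0 inverted output is consistent with every test.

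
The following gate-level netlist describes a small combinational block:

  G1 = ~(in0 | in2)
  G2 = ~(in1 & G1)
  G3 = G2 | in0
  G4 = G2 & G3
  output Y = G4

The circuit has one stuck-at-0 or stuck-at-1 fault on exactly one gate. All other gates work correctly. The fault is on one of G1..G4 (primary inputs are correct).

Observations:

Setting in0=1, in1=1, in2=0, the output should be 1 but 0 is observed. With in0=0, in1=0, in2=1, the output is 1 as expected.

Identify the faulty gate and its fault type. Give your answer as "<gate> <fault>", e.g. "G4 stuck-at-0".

Fault-free values for test 1 (in0=1, in1=1, in2=0): G1=0, G2=1, G3=1, G4=1, giving Y=1. Observed 0.
Test 1: faults giving observed 0 are {G1 stuck-at-1, G2 stuck-at-0, G3 stuck-at-0, G4 stuck-at-0}.
Test 2 (in0=0, in1=0, in2=1): fault-free G1=0, G2=1, G3=1, G4=1 → 1; observed 1. Eliminates G2 stuck-at-0, G3 stuck-at-0, G4 stuck-at-0.
Only G1 stuck-at-1 is consistent with every test.

G1 stuck-at-1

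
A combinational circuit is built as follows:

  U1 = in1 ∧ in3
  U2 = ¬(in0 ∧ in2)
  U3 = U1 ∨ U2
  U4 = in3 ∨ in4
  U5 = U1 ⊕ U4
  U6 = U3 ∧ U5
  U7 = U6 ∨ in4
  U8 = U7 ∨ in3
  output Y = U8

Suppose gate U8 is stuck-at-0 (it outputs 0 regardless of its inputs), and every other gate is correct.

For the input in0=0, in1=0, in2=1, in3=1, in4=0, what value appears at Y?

Propagate with U8 forced: U1=0, U2=1, U3=1, U4=1, U5=1, U6=1, U7=1, U8=0 [stuck-at-0].
So Y = 0. (Without the fault it would be 1.)

0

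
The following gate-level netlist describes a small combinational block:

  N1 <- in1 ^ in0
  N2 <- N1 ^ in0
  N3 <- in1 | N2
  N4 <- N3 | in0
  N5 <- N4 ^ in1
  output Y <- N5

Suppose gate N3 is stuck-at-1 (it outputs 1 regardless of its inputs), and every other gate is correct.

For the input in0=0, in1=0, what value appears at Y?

1

Propagate with N3 forced: N1=0, N2=0, N3=1 [stuck-at-1], N4=1, N5=1.
So Y = 1. (Without the fault it would be 0.)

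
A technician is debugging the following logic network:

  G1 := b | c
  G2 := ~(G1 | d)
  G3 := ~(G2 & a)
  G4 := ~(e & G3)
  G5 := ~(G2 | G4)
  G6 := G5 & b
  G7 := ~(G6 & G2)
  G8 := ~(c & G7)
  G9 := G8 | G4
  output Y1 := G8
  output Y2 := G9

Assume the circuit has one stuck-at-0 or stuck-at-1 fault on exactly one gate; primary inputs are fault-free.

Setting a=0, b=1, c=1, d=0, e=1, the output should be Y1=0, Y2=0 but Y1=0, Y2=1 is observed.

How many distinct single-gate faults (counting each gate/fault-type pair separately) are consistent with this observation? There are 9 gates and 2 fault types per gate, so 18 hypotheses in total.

3

Fault-free: G1=1, G2=0, G3=1, G4=0, G5=1, G6=1, G7=1, G8=0, G9=0 → Y1=0, Y2=0. Observed Y1=0, Y2=1.
  G1: none of the 2 fault types match ✗
  G2: none of the 2 fault types match ✗
  G3: stuck-at-0 ✓; others ✗
  G4: stuck-at-1 ✓; others ✗
  G5: none of the 2 fault types match ✗
  G6: none of the 2 fault types match ✗
  G7: none of the 2 fault types match ✗
  G8: none of the 2 fault types match ✗
  G9: stuck-at-1 ✓; others ✗
Consistent faults: {G3 stuck-at-0, G4 stuck-at-1, G9 stuck-at-1} — 3 in all.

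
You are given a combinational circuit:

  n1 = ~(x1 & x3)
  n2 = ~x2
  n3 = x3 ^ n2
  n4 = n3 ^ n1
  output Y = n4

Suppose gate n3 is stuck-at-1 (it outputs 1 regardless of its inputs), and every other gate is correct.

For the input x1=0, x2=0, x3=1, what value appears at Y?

Propagate with n3 forced: n1=1, n2=1, n3=1 [stuck-at-1], n4=0.
So Y = 0. (Without the fault it would be 1.)

0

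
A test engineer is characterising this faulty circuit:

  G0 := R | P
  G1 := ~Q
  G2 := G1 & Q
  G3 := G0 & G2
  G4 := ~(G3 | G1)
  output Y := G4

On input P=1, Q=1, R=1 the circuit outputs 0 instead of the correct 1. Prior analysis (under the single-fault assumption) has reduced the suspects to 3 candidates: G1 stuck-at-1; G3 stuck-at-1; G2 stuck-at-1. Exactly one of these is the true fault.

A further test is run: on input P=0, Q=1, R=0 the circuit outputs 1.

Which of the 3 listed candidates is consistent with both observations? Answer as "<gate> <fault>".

G2 stuck-at-1

Evaluate each candidate on input P=0, Q=1, R=0:
  G1 stuck-at-1: G0=0, G1=1 [stuck-at-1], G2=1, G3=0, G4=0 → 0 — eliminated
  G3 stuck-at-1: G0=0, G1=0, G2=0, G3=1 [stuck-at-1], G4=0 → 0 — eliminated
  G2 stuck-at-1: G0=0, G1=0, G2=1 [stuck-at-1], G3=0, G4=1 → 1 — matches
Only G2 stuck-at-1 reproduces the observed 1.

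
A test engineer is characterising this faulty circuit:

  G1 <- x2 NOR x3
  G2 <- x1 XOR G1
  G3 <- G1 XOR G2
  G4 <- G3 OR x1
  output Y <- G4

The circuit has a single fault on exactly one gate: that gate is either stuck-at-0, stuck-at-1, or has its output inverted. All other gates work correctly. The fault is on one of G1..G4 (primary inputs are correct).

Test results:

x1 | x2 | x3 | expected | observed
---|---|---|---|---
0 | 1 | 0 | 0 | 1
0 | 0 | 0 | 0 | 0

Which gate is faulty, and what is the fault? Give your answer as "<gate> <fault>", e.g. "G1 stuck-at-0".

G2 stuck-at-1

Fault-free values for test 1 (x1=0, x2=1, x3=0): G1=0, G2=0, G3=0, G4=0, giving Y=0. Observed 1.
Test 1: faults giving observed 1 are {G2 stuck-at-1, G2 inverted output, G3 stuck-at-1, G3 inverted output, G4 stuck-at-1, G4 inverted output}.
Test 2 (x1=0, x2=0, x3=0): fault-free G1=1, G2=1, G3=0, G4=0 → 0; observed 0. Eliminates G2 inverted output, G3 stuck-at-1, G3 inverted output, G4 stuck-at-1, G4 inverted output.
Only G2 stuck-at-1 is consistent with every test.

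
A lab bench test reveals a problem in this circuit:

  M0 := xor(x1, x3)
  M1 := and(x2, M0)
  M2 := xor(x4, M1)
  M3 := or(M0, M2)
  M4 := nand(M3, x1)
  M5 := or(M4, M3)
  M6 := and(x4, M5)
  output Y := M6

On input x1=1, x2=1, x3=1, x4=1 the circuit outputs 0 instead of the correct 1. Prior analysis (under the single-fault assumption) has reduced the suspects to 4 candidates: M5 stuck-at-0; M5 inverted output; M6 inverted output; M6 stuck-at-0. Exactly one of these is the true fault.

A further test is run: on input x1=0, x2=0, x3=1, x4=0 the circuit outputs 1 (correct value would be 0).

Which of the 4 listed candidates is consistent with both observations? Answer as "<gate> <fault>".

Evaluate each candidate on input x1=0, x2=0, x3=1, x4=0:
  M5 stuck-at-0: M0=1, M1=0, M2=0, M3=1, M4=1, M5=0 [stuck-at-0], M6=0 → 0 — eliminated
  M5 inverted output: M0=1, M1=0, M2=0, M3=1, M4=1, M5=0 [inverted output], M6=0 → 0 — eliminated
  M6 inverted output: M0=1, M1=0, M2=0, M3=1, M4=1, M5=1, M6=1 [inverted output] → 1 — matches
  M6 stuck-at-0: M0=1, M1=0, M2=0, M3=1, M4=1, M5=1, M6=0 [stuck-at-0] → 0 — eliminated
Only M6 inverted output reproduces the observed 1.

M6 inverted output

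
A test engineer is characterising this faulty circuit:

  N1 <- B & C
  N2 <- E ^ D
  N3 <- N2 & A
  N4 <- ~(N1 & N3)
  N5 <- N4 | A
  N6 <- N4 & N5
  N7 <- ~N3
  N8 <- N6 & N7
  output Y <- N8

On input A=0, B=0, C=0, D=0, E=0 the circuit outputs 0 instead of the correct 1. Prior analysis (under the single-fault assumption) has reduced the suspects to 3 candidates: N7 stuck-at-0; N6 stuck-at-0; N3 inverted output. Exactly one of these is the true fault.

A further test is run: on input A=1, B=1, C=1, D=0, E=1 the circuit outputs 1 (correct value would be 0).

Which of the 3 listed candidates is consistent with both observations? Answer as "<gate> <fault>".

N3 inverted output

Evaluate each candidate on input A=1, B=1, C=1, D=0, E=1:
  N7 stuck-at-0: N1=1, N2=1, N3=1, N4=0, N5=1, N6=0, N7=0 [stuck-at-0], N8=0 → 0 — eliminated
  N6 stuck-at-0: N1=1, N2=1, N3=1, N4=0, N5=1, N6=0 [stuck-at-0], N7=0, N8=0 → 0 — eliminated
  N3 inverted output: N1=1, N2=1, N3=0 [inverted output], N4=1, N5=1, N6=1, N7=1, N8=1 → 1 — matches
Only N3 inverted output reproduces the observed 1.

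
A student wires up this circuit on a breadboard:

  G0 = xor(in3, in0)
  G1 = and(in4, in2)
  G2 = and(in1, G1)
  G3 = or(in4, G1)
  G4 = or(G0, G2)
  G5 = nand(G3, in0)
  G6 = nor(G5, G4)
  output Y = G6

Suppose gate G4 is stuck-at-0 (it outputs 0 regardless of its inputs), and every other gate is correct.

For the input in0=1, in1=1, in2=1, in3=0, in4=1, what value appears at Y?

Propagate with G4 forced: G0=1, G1=1, G2=1, G3=1, G4=0 [stuck-at-0], G5=0, G6=1.
So Y = 1. (Without the fault it would be 0.)

1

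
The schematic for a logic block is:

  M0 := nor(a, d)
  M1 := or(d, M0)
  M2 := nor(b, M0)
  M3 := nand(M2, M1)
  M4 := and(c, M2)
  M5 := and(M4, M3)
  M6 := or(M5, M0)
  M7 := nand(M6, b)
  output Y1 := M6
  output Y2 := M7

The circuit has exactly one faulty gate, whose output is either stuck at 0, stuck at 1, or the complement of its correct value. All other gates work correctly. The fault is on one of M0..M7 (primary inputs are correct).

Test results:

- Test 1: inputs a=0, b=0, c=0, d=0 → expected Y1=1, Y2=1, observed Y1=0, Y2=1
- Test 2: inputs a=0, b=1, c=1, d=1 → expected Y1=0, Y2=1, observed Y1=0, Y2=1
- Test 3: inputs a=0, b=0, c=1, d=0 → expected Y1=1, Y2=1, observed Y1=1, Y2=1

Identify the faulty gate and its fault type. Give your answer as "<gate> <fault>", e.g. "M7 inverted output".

Fault-free values for test 1 (a=0, b=0, c=0, d=0): M0=1, M1=1, M2=0, M3=1, M4=0, M5=0, M6=1, M7=1, giving Y1=1, Y2=1. Observed Y1=0, Y2=1.
Test 1: faults giving observed Y1=0, Y2=1 are {M0 stuck-at-0, M0 inverted output, M6 stuck-at-0, M6 inverted output}.
Test 2 (a=0, b=1, c=1, d=1): fault-free M0=0, M1=1, M2=0, M3=1, M4=0, M5=0, M6=0, M7=1 → Y1=0, Y2=1; observed Y1=0, Y2=1. Eliminates M0 inverted output, M6 inverted output.
Test 3 (a=0, b=0, c=1, d=0): fault-free M0=1, M1=1, M2=0, M3=1, M4=0, M5=0, M6=1, M7=1 → Y1=1, Y2=1; observed Y1=1, Y2=1. Eliminates M6 stuck-at-0.
Only M0 stuck-at-0 is consistent with every test.

M0 stuck-at-0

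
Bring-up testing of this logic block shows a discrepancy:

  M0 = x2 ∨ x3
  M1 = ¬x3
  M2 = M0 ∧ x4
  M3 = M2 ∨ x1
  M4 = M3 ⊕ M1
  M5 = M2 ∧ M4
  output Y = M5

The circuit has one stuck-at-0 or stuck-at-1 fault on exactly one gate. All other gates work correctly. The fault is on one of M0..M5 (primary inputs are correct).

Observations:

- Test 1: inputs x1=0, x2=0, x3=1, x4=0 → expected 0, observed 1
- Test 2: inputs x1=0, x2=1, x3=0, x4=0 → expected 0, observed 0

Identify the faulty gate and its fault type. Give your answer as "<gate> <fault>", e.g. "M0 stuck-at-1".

Fault-free values for test 1 (x1=0, x2=0, x3=1, x4=0): M0=1, M1=0, M2=0, M3=0, M4=0, M5=0, giving Y=0. Observed 1.
Test 1: faults giving observed 1 are {M2 stuck-at-1, M5 stuck-at-1}.
Test 2 (x1=0, x2=1, x3=0, x4=0): fault-free M0=1, M1=1, M2=0, M3=0, M4=1, M5=0 → 0; observed 0. Eliminates M5 stuck-at-1.
Only M2 stuck-at-1 is consistent with every test.

M2 stuck-at-1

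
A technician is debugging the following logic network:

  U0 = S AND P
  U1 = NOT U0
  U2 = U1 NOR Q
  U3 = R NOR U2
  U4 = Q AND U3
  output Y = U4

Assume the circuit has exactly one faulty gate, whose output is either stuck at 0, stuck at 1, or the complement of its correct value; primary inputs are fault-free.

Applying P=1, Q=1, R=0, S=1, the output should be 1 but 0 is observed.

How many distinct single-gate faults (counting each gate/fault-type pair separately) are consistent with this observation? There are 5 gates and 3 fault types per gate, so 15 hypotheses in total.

Fault-free: U0=1, U1=0, U2=0, U3=1, U4=1 → 1. Observed 0.
  U0: none of the 3 fault types match ✗
  U1: none of the 3 fault types match ✗
  U2: stuck-at-1, inverted output ✓; others ✗
  U3: stuck-at-0, inverted output ✓; others ✗
  U4: stuck-at-0, inverted output ✓; others ✗
Consistent faults: {U2 stuck-at-1, U2 inverted output, U3 stuck-at-0, U3 inverted output, U4 stuck-at-0, U4 inverted output} — 6 in all.

6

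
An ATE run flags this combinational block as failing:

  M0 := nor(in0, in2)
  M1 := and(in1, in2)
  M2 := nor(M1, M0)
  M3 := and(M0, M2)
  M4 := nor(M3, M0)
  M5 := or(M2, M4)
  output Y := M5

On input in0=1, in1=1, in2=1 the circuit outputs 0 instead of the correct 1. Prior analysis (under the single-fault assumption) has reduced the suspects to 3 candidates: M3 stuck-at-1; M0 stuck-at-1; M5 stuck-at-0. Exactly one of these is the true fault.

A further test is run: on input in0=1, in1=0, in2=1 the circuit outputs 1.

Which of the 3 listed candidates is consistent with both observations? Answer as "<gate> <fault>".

Evaluate each candidate on input in0=1, in1=0, in2=1:
  M3 stuck-at-1: M0=0, M1=0, M2=1, M3=1 [stuck-at-1], M4=0, M5=1 → 1 — matches
  M0 stuck-at-1: M0=1 [stuck-at-1], M1=0, M2=0, M3=0, M4=0, M5=0 → 0 — eliminated
  M5 stuck-at-0: M0=0, M1=0, M2=1, M3=0, M4=1, M5=0 [stuck-at-0] → 0 — eliminated
Only M3 stuck-at-1 reproduces the observed 1.

M3 stuck-at-1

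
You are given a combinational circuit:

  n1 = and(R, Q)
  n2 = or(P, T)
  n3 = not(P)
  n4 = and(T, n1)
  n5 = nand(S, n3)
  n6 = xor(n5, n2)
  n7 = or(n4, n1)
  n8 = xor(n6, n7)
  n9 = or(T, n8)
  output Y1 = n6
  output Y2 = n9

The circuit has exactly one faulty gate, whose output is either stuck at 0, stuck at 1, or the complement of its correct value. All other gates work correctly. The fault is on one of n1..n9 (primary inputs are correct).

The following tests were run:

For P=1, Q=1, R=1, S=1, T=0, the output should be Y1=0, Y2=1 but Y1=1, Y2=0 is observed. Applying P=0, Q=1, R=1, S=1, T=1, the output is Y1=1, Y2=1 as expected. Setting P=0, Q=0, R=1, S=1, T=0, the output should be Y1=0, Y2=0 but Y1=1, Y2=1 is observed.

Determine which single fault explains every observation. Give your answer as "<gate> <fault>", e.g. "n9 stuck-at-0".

n6 stuck-at-1

Fault-free values for test 1 (P=1, Q=1, R=1, S=1, T=0): n1=1, n2=1, n3=0, n4=0, n5=1, n6=0, n7=1, n8=1, n9=1, giving Y1=0, Y2=1. Observed Y1=1, Y2=0.
Test 1: faults giving observed Y1=1, Y2=0 are {n2 stuck-at-0, n2 inverted output, n3 stuck-at-1, n3 inverted output, n5 stuck-at-0, n5 inverted output, n6 stuck-at-1, n6 inverted output}.
Test 2 (P=0, Q=1, R=1, S=1, T=1): fault-free n1=1, n2=1, n3=1, n4=1, n5=0, n6=1, n7=1, n8=0, n9=1 → Y1=1, Y2=1; observed Y1=1, Y2=1. Eliminates n2 stuck-at-0, n2 inverted output, n3 inverted output, n5 inverted output, n6 inverted output.
Test 3 (P=0, Q=0, R=1, S=1, T=0): fault-free n1=0, n2=0, n3=1, n4=0, n5=0, n6=0, n7=0, n8=0, n9=0 → Y1=0, Y2=0; observed Y1=1, Y2=1. Eliminates n3 stuck-at-1, n5 stuck-at-0.
Only n6 stuck-at-1 is consistent with every test.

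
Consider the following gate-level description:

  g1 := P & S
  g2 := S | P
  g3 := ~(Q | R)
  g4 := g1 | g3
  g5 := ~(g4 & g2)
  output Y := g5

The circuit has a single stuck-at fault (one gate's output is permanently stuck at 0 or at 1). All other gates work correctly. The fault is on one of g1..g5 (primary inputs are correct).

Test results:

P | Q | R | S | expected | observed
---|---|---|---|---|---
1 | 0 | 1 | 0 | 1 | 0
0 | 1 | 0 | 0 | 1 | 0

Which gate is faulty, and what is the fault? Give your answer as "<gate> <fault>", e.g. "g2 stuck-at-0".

g5 stuck-at-0

Fault-free values for test 1 (P=1, Q=0, R=1, S=0): g1=0, g2=1, g3=0, g4=0, g5=1, giving Y=1. Observed 0.
Test 1: faults giving observed 0 are {g1 stuck-at-1, g3 stuck-at-1, g4 stuck-at-1, g5 stuck-at-0}.
Test 2 (P=0, Q=1, R=0, S=0): fault-free g1=0, g2=0, g3=0, g4=0, g5=1 → 1; observed 0. Eliminates g1 stuck-at-1, g3 stuck-at-1, g4 stuck-at-1.
Only g5 stuck-at-0 is consistent with every test.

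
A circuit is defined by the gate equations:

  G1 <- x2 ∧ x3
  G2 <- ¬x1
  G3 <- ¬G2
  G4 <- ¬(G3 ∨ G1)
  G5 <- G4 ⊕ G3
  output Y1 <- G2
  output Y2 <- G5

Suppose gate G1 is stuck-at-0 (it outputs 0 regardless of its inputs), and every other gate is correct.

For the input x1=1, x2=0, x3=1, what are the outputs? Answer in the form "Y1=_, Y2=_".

Propagate with G1 forced: G1=0 [stuck-at-0], G2=0, G3=1, G4=0, G5=1.
So the outputs are Y1=0, Y2=1. (Same as the fault-free value — the fault is masked on this input.)

Y1=0, Y2=1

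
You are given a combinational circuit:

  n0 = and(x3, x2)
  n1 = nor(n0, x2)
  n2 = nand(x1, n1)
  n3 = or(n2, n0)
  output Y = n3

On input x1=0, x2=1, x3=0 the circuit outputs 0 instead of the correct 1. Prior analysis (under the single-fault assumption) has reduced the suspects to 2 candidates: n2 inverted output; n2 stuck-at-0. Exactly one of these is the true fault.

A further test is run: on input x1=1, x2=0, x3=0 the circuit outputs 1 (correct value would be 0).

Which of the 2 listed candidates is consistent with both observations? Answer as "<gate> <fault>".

n2 inverted output

Evaluate each candidate on input x1=1, x2=0, x3=0:
  n2 inverted output: n0=0, n1=1, n2=1 [inverted output], n3=1 → 1 — matches
  n2 stuck-at-0: n0=0, n1=1, n2=0 [stuck-at-0], n3=0 → 0 — eliminated
Only n2 inverted output reproduces the observed 1.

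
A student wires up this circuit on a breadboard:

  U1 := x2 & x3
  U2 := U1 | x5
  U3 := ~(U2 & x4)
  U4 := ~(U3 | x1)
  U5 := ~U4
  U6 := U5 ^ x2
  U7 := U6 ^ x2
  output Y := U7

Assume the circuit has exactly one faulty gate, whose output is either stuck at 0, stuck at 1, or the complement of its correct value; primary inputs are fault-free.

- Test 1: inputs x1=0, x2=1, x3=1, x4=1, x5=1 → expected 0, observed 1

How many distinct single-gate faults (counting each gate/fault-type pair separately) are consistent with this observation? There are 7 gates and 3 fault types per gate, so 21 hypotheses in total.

Fault-free: U1=1, U2=1, U3=0, U4=1, U5=0, U6=1, U7=0 → 0. Observed 1.
  U1: none of the 3 fault types match ✗
  U2: stuck-at-0, inverted output ✓; others ✗
  U3: stuck-at-1, inverted output ✓; others ✗
  U4: stuck-at-0, inverted output ✓; others ✗
  U5: stuck-at-1, inverted output ✓; others ✗
  U6: stuck-at-0, inverted output ✓; others ✗
  U7: stuck-at-1, inverted output ✓; others ✗
Consistent faults: {U2 stuck-at-0, U2 inverted output, U3 stuck-at-1, U3 inverted output, U4 stuck-at-0, U4 inverted output, U5 stuck-at-1, U5 inverted output, U6 stuck-at-0, U6 inverted output, U7 stuck-at-1, U7 inverted output} — 12 in all.

12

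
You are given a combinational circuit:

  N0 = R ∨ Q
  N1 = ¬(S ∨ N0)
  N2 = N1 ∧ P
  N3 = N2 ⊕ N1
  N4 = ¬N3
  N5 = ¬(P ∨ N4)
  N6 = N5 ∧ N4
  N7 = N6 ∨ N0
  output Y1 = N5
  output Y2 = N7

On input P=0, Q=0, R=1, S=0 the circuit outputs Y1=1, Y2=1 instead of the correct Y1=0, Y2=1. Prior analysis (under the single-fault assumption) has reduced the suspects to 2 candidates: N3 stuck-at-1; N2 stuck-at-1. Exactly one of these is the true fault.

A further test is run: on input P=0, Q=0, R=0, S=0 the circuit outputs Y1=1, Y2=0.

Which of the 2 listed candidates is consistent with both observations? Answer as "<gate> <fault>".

Evaluate each candidate on input P=0, Q=0, R=0, S=0:
  N3 stuck-at-1: N0=0, N1=1, N2=0, N3=1 [stuck-at-1], N4=0, N5=1, N6=0, N7=0 → Y1=1, Y2=0 — matches
  N2 stuck-at-1: N0=0, N1=1, N2=1 [stuck-at-1], N3=0, N4=1, N5=0, N6=0, N7=0 → Y1=0, Y2=0 — eliminated
Only N3 stuck-at-1 reproduces the observed Y1=1, Y2=0.

N3 stuck-at-1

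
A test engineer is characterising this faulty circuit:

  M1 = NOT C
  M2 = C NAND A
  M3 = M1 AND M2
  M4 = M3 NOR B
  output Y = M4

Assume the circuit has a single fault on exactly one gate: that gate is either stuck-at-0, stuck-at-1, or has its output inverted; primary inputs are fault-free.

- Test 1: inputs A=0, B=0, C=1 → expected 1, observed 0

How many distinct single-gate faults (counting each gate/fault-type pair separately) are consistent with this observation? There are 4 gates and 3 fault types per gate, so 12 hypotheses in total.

Fault-free: M1=0, M2=1, M3=0, M4=1 → 1. Observed 0.
  M1 stuck-at-0: output 1 ✗
  M1 stuck-at-1: output 0 ✓
  M1 inverted output: output 0 ✓
  M2 stuck-at-0: output 1 ✗
  M2 stuck-at-1: output 1 ✗
  M2 inverted output: output 1 ✗
  M3 stuck-at-0: output 1 ✗
  M3 stuck-at-1: output 0 ✓
  M3 inverted output: output 0 ✓
  M4 stuck-at-0: output 0 ✓
  M4 stuck-at-1: output 1 ✗
  M4 inverted output: output 0 ✓
Consistent faults: {M1 stuck-at-1, M1 inverted output, M3 stuck-at-1, M3 inverted output, M4 stuck-at-0, M4 inverted output} — 6 in all.

6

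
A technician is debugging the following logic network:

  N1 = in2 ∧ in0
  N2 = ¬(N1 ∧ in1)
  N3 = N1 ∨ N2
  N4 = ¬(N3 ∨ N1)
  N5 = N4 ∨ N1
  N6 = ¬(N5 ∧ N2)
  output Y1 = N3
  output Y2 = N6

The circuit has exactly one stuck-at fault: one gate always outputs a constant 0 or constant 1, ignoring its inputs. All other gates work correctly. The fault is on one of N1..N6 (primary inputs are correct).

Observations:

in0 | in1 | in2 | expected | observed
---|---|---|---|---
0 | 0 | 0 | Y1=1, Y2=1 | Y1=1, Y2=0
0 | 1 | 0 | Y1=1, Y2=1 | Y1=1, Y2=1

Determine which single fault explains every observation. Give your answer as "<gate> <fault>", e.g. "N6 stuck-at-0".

N1 stuck-at-1

Fault-free values for test 1 (in0=0, in1=0, in2=0): N1=0, N2=1, N3=1, N4=0, N5=0, N6=1, giving Y1=1, Y2=1. Observed Y1=1, Y2=0.
Test 1: faults giving observed Y1=1, Y2=0 are {N1 stuck-at-1, N4 stuck-at-1, N5 stuck-at-1, N6 stuck-at-0}.
Test 2 (in0=0, in1=1, in2=0): fault-free N1=0, N2=1, N3=1, N4=0, N5=0, N6=1 → Y1=1, Y2=1; observed Y1=1, Y2=1. Eliminates N4 stuck-at-1, N5 stuck-at-1, N6 stuck-at-0.
Only N1 stuck-at-1 is consistent with every test.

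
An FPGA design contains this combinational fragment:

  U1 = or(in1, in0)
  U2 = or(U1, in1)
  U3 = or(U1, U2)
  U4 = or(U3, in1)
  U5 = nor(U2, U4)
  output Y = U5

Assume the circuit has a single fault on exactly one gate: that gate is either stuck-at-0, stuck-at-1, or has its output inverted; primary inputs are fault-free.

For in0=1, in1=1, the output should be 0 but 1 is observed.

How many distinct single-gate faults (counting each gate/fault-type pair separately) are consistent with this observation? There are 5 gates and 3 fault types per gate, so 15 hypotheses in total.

Fault-free: U1=1, U2=1, U3=1, U4=1, U5=0 → 0. Observed 1.
  U1: none of the 3 fault types match ✗
  U2: none of the 3 fault types match ✗
  U3: none of the 3 fault types match ✗
  U4: none of the 3 fault types match ✗
  U5: stuck-at-1, inverted output ✓; others ✗
Consistent faults: {U5 stuck-at-1, U5 inverted output} — 2 in all.

2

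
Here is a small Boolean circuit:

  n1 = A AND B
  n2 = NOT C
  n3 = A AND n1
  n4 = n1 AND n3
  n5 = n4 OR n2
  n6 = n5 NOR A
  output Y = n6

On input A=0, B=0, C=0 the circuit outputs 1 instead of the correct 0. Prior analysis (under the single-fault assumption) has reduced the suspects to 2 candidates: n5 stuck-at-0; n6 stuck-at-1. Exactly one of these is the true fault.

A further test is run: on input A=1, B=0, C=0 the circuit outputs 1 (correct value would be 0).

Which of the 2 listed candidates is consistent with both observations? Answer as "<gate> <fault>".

n6 stuck-at-1

Evaluate each candidate on input A=1, B=0, C=0:
  n5 stuck-at-0: n1=0, n2=1, n3=0, n4=0, n5=0 [stuck-at-0], n6=0 → 0 — eliminated
  n6 stuck-at-1: n1=0, n2=1, n3=0, n4=0, n5=1, n6=1 [stuck-at-1] → 1 — matches
Only n6 stuck-at-1 reproduces the observed 1.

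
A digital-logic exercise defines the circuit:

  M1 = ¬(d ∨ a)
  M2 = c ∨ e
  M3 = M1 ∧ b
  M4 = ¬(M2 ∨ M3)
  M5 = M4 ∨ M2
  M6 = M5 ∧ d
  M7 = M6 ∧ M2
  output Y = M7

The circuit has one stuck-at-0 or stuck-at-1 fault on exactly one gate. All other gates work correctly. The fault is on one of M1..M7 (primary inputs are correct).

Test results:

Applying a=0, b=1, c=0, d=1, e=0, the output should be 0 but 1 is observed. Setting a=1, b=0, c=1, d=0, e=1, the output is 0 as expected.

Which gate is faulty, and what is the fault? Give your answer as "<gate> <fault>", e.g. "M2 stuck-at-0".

M2 stuck-at-1

Fault-free values for test 1 (a=0, b=1, c=0, d=1, e=0): M1=0, M2=0, M3=0, M4=1, M5=1, M6=1, M7=0, giving Y=0. Observed 1.
Test 1: faults giving observed 1 are {M2 stuck-at-1, M7 stuck-at-1}.
Test 2 (a=1, b=0, c=1, d=0, e=1): fault-free M1=0, M2=1, M3=0, M4=0, M5=1, M6=0, M7=0 → 0; observed 0. Eliminates M7 stuck-at-1.
Only M2 stuck-at-1 is consistent with every test.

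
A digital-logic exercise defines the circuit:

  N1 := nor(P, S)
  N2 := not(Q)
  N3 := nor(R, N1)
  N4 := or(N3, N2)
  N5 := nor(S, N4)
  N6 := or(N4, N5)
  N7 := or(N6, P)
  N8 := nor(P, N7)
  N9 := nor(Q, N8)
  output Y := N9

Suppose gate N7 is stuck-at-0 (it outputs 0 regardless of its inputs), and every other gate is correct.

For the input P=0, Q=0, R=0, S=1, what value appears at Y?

Propagate with N7 forced: N1=0, N2=1, N3=1, N4=1, N5=0, N6=1, N7=0 [stuck-at-0], N8=1, N9=0.
So Y = 0. (Without the fault it would be 1.)

0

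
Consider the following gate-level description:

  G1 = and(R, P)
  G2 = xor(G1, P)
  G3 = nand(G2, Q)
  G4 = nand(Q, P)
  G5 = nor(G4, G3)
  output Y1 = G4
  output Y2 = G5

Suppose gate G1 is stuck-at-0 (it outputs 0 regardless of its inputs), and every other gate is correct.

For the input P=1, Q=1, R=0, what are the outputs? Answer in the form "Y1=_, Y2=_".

Y1=0, Y2=1

Propagate with G1 forced: G1=0 [stuck-at-0], G2=1, G3=0, G4=0, G5=1.
So the outputs are Y1=0, Y2=1. (Same as the fault-free value — the fault is masked on this input.)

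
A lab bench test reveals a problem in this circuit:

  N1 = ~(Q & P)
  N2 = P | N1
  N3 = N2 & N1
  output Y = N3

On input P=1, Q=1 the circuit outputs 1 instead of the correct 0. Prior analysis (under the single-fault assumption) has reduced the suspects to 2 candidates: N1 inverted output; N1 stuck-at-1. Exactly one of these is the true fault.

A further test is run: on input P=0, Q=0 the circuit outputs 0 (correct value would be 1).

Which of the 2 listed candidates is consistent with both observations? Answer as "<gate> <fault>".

Evaluate each candidate on input P=0, Q=0:
  N1 inverted output: N1=0 [inverted output], N2=0, N3=0 → 0 — matches
  N1 stuck-at-1: N1=1 [stuck-at-1], N2=1, N3=1 → 1 — eliminated
Only N1 inverted output reproduces the observed 0.

N1 inverted output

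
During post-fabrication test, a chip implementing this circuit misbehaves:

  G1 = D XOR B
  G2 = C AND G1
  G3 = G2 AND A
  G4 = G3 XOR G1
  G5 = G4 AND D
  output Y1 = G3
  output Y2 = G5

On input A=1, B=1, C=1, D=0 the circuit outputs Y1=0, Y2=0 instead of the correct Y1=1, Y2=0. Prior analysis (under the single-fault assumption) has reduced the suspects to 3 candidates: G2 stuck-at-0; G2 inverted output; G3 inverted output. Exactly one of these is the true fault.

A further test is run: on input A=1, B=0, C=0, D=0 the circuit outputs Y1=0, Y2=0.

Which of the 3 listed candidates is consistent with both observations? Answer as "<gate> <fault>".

Evaluate each candidate on input A=1, B=0, C=0, D=0:
  G2 stuck-at-0: G1=0, G2=0 [stuck-at-0], G3=0, G4=0, G5=0 → Y1=0, Y2=0 — matches
  G2 inverted output: G1=0, G2=1 [inverted output], G3=1, G4=1, G5=0 → Y1=1, Y2=0 — eliminated
  G3 inverted output: G1=0, G2=0, G3=1 [inverted output], G4=1, G5=0 → Y1=1, Y2=0 — eliminated
Only G2 stuck-at-0 reproduces the observed Y1=0, Y2=0.

G2 stuck-at-0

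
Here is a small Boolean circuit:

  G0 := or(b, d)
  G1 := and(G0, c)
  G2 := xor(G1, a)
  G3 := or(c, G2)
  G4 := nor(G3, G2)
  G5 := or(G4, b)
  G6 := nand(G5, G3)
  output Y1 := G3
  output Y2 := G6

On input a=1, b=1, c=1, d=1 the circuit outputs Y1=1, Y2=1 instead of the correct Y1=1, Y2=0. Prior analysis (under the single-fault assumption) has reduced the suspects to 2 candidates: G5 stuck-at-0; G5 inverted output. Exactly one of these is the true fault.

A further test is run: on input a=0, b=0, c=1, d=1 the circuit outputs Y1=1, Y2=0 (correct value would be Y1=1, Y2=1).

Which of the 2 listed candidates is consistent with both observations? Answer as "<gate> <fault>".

Evaluate each candidate on input a=0, b=0, c=1, d=1:
  G5 stuck-at-0: G0=1, G1=1, G2=1, G3=1, G4=0, G5=0 [stuck-at-0], G6=1 → Y1=1, Y2=1 — eliminated
  G5 inverted output: G0=1, G1=1, G2=1, G3=1, G4=0, G5=1 [inverted output], G6=0 → Y1=1, Y2=0 — matches
Only G5 inverted output reproduces the observed Y1=1, Y2=0.

G5 inverted output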